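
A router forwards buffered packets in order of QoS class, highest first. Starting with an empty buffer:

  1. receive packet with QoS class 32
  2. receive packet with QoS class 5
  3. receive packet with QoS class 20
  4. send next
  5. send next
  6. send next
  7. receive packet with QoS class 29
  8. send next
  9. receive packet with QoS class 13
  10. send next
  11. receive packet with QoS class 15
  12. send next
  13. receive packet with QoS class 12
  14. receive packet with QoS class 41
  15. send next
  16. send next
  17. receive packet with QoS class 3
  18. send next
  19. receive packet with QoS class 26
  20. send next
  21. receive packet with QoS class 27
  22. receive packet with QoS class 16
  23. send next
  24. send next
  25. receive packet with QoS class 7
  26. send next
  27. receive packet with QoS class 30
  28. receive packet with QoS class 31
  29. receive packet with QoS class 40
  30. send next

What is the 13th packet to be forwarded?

7

insert 32 → {32}
insert 5 → {32, 5}
insert 20 → {32, 20, 5}
send next → 32; now {20, 5}
send next → 20; now {5}
send next → 5; now {}
insert 29 → {29}
send next → 29; now {}
insert 13 → {13}
send next → 13; now {}
insert 15 → {15}
send next → 15; now {}
insert 12 → {12}
insert 41 → {41, 12}
send next → 41; now {12}
send next → 12; now {}
insert 3 → {3}
send next → 3; now {}
insert 26 → {26}
send next → 26; now {}
insert 27 → {27}
insert 16 → {27, 16}
send next → 27; now {16}
send next → 16; now {}
insert 7 → {7}
send next → 7; now {}
insert 30 → {30}
insert 31 → {31, 30}
insert 40 → {40, 31, 30}
send next → 40; now {31, 30}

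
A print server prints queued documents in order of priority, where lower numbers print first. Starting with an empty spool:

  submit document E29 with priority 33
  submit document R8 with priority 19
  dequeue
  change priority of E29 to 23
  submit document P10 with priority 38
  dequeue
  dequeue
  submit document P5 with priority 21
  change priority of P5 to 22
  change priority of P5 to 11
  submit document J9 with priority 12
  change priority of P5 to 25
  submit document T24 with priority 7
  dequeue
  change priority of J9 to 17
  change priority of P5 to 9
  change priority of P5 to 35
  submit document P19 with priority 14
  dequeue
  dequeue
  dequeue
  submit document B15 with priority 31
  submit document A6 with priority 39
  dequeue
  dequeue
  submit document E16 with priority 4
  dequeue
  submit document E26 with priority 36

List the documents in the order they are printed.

add E29 (priority 33) → {E29:33}
add R8 (priority 19) → {R8:19, E29:33}
dequeue → R8; now {E29:33}
update E29 to priority 23 → {E29:23}
add P10 (priority 38) → {E29:23, P10:38}
dequeue → E29; now {P10:38}
dequeue → P10; now {}
add P5 (priority 21) → {P5:21}
update P5 to priority 22 → {P5:22}
update P5 to priority 11 → {P5:11}
add J9 (priority 12) → {P5:11, J9:12}
update P5 to priority 25 → {J9:12, P5:25}
add T24 (priority 7) → {T24:7, J9:12, P5:25}
dequeue → T24; now {J9:12, P5:25}
update J9 to priority 17 → {J9:17, P5:25}
update P5 to priority 9 → {P5:9, J9:17}
update P5 to priority 35 → {J9:17, P5:35}
add P19 (priority 14) → {P19:14, J9:17, P5:35}
dequeue → P19; now {J9:17, P5:35}
dequeue → J9; now {P5:35}
dequeue → P5; now {}
add B15 (priority 31) → {B15:31}
add A6 (priority 39) → {B15:31, A6:39}
dequeue → B15; now {A6:39}
dequeue → A6; now {}
add E16 (priority 4) → {E16:4}
dequeue → E16; now {}
add E26 (priority 36) → {E26:36}

R8, E29, P10, T24, P19, J9, P5, B15, A6, E16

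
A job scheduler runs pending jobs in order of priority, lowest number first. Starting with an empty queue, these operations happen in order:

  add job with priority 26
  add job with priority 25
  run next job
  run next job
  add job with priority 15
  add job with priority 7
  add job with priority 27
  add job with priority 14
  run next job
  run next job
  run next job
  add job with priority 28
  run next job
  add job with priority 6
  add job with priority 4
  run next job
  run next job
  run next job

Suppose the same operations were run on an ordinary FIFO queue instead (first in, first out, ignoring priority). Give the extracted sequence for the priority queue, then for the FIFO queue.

priority queue: 25 → 26 → 7 → 14 → 15 → 27 → 4 → 6 → 28; FIFO queue: 26 → 25 → 15 → 7 → 27 → 14 → 28 → 6 → 4

insert 26 → {26}
insert 25 → {25, 26}
run next job → 25; now {26}
run next job → 26; now {}
insert 15 → {15}
insert 7 → {7, 15}
insert 27 → {7, 15, 27}
insert 14 → {7, 14, 15, 27}
run next job → 7; now {14, 15, 27}
run next job → 14; now {15, 27}
run next job → 15; now {27}
insert 28 → {27, 28}
run next job → 27; now {28}
insert 6 → {6, 28}
insert 4 → {4, 6, 28}
run next job → 4; now {6, 28}
run next job → 6; now {28}
run next job → 28; now {}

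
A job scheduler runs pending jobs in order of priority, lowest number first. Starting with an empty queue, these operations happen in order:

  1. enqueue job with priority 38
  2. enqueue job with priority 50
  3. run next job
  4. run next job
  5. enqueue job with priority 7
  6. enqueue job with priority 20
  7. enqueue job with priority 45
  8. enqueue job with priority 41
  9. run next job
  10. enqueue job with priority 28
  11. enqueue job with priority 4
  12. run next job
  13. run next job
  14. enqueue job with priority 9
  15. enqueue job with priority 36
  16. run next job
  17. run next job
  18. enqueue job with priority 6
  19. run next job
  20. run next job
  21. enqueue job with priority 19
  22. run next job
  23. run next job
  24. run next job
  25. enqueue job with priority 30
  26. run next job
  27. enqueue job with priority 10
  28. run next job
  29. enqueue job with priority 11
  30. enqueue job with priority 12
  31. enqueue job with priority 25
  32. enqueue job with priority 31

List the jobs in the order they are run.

insert 38 → {38}
insert 50 → {38, 50}
run next job → 38; now {50}
run next job → 50; now {}
insert 7 → {7}
insert 20 → {7, 20}
insert 45 → {7, 20, 45}
insert 41 → {7, 20, 41, 45}
run next job → 7; now {20, 41, 45}
insert 28 → {20, 28, 41, 45}
insert 4 → {4, 20, 28, 41, 45}
run next job → 4; now {20, 28, 41, 45}
run next job → 20; now {28, 41, 45}
insert 9 → {9, 28, 41, 45}
insert 36 → {9, 28, 36, 41, 45}
run next job → 9; now {28, 36, 41, 45}
run next job → 28; now {36, 41, 45}
insert 6 → {6, 36, 41, 45}
run next job → 6; now {36, 41, 45}
run next job → 36; now {41, 45}
insert 19 → {19, 41, 45}
run next job → 19; now {41, 45}
run next job → 41; now {45}
run next job → 45; now {}
insert 30 → {30}
run next job → 30; now {}
insert 10 → {10}
run next job → 10; now {}
insert 11 → {11}
insert 12 → {11, 12}
insert 25 → {11, 12, 25}
insert 31 → {11, 12, 25, 31}

[38, 50, 7, 4, 20, 9, 28, 6, 36, 19, 41, 45, 30, 10]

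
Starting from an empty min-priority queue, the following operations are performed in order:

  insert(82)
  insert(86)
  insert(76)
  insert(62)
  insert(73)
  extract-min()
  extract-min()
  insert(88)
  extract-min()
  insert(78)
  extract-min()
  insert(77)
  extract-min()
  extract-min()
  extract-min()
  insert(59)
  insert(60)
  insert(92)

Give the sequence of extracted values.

[62, 73, 76, 78, 77, 82, 86]

insert 82 → {82}
insert 86 → {82, 86}
insert 76 → {76, 82, 86}
insert 62 → {62, 76, 82, 86}
insert 73 → {62, 73, 76, 82, 86}
extract-min → 62; now {73, 76, 82, 86}
extract-min → 73; now {76, 82, 86}
insert 88 → {76, 82, 86, 88}
extract-min → 76; now {82, 86, 88}
insert 78 → {78, 82, 86, 88}
extract-min → 78; now {82, 86, 88}
insert 77 → {77, 82, 86, 88}
extract-min → 77; now {82, 86, 88}
extract-min → 82; now {86, 88}
extract-min → 86; now {88}
insert 59 → {59, 88}
insert 60 → {59, 60, 88}
insert 92 → {59, 60, 88, 92}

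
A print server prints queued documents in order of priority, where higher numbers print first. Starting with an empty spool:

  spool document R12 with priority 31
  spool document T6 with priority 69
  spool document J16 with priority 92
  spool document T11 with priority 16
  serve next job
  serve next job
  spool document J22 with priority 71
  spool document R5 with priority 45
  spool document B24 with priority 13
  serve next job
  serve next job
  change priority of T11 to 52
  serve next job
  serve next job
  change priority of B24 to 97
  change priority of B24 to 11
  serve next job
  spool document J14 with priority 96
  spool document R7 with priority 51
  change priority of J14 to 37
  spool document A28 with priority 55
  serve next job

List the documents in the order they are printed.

add R12 (priority 31) → {R12:31}
add T6 (priority 69) → {T6:69, R12:31}
add J16 (priority 92) → {J16:92, T6:69, R12:31}
add T11 (priority 16) → {J16:92, T6:69, R12:31, T11:16}
serve next job → J16; now {T6:69, R12:31, T11:16}
serve next job → T6; now {R12:31, T11:16}
add J22 (priority 71) → {J22:71, R12:31, T11:16}
add R5 (priority 45) → {J22:71, R5:45, R12:31, T11:16}
add B24 (priority 13) → {J22:71, R5:45, R12:31, T11:16, B24:13}
serve next job → J22; now {R5:45, R12:31, T11:16, B24:13}
serve next job → R5; now {R12:31, T11:16, B24:13}
update T11 to priority 52 → {T11:52, R12:31, B24:13}
serve next job → T11; now {R12:31, B24:13}
serve next job → R12; now {B24:13}
update B24 to priority 97 → {B24:97}
update B24 to priority 11 → {B24:11}
serve next job → B24; now {}
add J14 (priority 96) → {J14:96}
add R7 (priority 51) → {J14:96, R7:51}
update J14 to priority 37 → {R7:51, J14:37}
add A28 (priority 55) → {A28:55, R7:51, J14:37}
serve next job → A28; now {R7:51, J14:37}

J16, T6, J22, R5, T11, R12, B24, A28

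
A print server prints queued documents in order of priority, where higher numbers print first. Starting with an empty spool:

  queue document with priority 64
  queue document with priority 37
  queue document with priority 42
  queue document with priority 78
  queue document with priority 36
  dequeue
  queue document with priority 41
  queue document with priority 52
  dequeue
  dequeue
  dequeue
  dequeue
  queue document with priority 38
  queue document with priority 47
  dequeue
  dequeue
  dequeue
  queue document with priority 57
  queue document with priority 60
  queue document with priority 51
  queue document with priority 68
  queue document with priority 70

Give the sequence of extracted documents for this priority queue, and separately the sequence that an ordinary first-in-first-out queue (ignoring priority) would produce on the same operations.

priority queue: [78, 64, 52, 42, 41, 47, 38, 37]; FIFO queue: 64 → 37 → 42 → 78 → 36 → 41 → 52 → 38

insert 64 → {64}
insert 37 → {64, 37}
insert 42 → {64, 42, 37}
insert 78 → {78, 64, 42, 37}
insert 36 → {78, 64, 42, 37, 36}
dequeue → 78; now {64, 42, 37, 36}
insert 41 → {64, 42, 41, 37, 36}
insert 52 → {64, 52, 42, 41, 37, 36}
dequeue → 64; now {52, 42, 41, 37, 36}
dequeue → 52; now {42, 41, 37, 36}
dequeue → 42; now {41, 37, 36}
dequeue → 41; now {37, 36}
insert 38 → {38, 37, 36}
insert 47 → {47, 38, 37, 36}
dequeue → 47; now {38, 37, 36}
dequeue → 38; now {37, 36}
dequeue → 37; now {36}
insert 57 → {57, 36}
insert 60 → {60, 57, 36}
insert 51 → {60, 57, 51, 36}
insert 68 → {68, 60, 57, 51, 36}
insert 70 → {70, 68, 60, 57, 51, 36}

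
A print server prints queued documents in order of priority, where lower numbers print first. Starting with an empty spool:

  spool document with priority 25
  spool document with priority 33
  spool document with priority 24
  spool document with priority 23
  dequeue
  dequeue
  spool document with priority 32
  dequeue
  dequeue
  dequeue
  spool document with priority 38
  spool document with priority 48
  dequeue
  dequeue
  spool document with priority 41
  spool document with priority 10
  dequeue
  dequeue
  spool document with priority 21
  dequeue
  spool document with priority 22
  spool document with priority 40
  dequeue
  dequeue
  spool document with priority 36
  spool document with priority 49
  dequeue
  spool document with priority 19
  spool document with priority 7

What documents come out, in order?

insert 25 → {25}
insert 33 → {25, 33}
insert 24 → {24, 25, 33}
insert 23 → {23, 24, 25, 33}
dequeue → 23; now {24, 25, 33}
dequeue → 24; now {25, 33}
insert 32 → {25, 32, 33}
dequeue → 25; now {32, 33}
dequeue → 32; now {33}
dequeue → 33; now {}
insert 38 → {38}
insert 48 → {38, 48}
dequeue → 38; now {48}
dequeue → 48; now {}
insert 41 → {41}
insert 10 → {10, 41}
dequeue → 10; now {41}
dequeue → 41; now {}
insert 21 → {21}
dequeue → 21; now {}
insert 22 → {22}
insert 40 → {22, 40}
dequeue → 22; now {40}
dequeue → 40; now {}
insert 36 → {36}
insert 49 → {36, 49}
dequeue → 36; now {49}
insert 19 → {19, 49}
insert 7 → {7, 19, 49}

23, 24, 25, 32, 33, 38, 48, 10, 41, 21, 22, 40, 36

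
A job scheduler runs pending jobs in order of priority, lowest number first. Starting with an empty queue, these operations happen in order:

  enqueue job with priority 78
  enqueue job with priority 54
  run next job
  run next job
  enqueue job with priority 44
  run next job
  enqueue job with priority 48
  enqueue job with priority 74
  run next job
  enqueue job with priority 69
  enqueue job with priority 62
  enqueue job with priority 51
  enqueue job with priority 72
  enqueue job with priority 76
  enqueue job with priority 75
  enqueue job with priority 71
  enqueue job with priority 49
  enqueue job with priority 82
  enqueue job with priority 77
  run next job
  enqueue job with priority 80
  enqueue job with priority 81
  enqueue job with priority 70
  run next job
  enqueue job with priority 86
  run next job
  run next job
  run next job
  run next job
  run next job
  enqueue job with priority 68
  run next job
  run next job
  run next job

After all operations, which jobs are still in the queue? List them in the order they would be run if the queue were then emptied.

76, 77, 80, 81, 82, 86

insert 78 → {78}
insert 54 → {54, 78}
run next job → 54; now {78}
run next job → 78; now {}
insert 44 → {44}
run next job → 44; now {}
insert 48 → {48}
insert 74 → {48, 74}
run next job → 48; now {74}
insert 69 → {69, 74}
insert 62 → {62, 69, 74}
insert 51 → {51, 62, 69, 74}
insert 72 → {51, 62, 69, 72, 74}
insert 76 → {51, 62, 69, 72, 74, 76}
insert 75 → {51, 62, 69, 72, 74, 75, 76}
insert 71 → {51, 62, 69, 71, 72, 74, 75, 76}
insert 49 → {49, 51, 62, 69, 71, 72, 74, 75, 76}
insert 82 → {49, 51, 62, 69, 71, 72, 74, 75, 76, 82}
insert 77 → {49, 51, 62, 69, 71, 72, 74, 75, 76, 77, 82}
run next job → 49; now {51, 62, 69, 71, 72, 74, 75, 76, 77, 82}
insert 80 → {51, 62, 69, 71, 72, 74, 75, 76, 77, 80, 82}
insert 81 → {51, 62, 69, 71, 72, 74, 75, 76, 77, 80, 81, 82}
insert 70 → {51, 62, 69, 70, 71, 72, 74, 75, 76, 77, 80, 81, 82}
run next job → 51; now {62, 69, 70, 71, 72, 74, 75, 76, 77, 80, 81, 82}
insert 86 → {62, 69, 70, 71, 72, 74, 75, 76, 77, 80, 81, 82, 86}
run next job → 62; now {69, 70, 71, 72, 74, 75, 76, 77, 80, 81, 82, 86}
run next job → 69; now {70, 71, 72, 74, 75, 76, 77, 80, 81, 82, 86}
run next job → 70; now {71, 72, 74, 75, 76, 77, 80, 81, 82, 86}
run next job → 71; now {72, 74, 75, 76, 77, 80, 81, 82, 86}
run next job → 72; now {74, 75, 76, 77, 80, 81, 82, 86}
insert 68 → {68, 74, 75, 76, 77, 80, 81, 82, 86}
run next job → 68; now {74, 75, 76, 77, 80, 81, 82, 86}
run next job → 74; now {75, 76, 77, 80, 81, 82, 86}
run next job → 75; now {76, 77, 80, 81, 82, 86}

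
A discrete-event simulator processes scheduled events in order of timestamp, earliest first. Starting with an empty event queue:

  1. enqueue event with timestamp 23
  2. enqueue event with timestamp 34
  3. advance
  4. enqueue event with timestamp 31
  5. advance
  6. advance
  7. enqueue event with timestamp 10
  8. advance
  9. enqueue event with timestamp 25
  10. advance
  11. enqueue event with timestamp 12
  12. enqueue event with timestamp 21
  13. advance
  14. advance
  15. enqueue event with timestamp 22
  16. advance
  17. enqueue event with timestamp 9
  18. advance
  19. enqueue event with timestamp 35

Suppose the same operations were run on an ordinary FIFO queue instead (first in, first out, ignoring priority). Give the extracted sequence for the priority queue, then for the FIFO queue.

insert 23 → {23}
insert 34 → {23, 34}
advance → 23; now {34}
insert 31 → {31, 34}
advance → 31; now {34}
advance → 34; now {}
insert 10 → {10}
advance → 10; now {}
insert 25 → {25}
advance → 25; now {}
insert 12 → {12}
insert 21 → {12, 21}
advance → 12; now {21}
advance → 21; now {}
insert 22 → {22}
advance → 22; now {}
insert 9 → {9}
advance → 9; now {}
insert 35 → {35}

priority queue: 23, 31, 34, 10, 25, 12, 21, 22, 9; FIFO queue: 23 → 34 → 31 → 10 → 25 → 12 → 21 → 22 → 9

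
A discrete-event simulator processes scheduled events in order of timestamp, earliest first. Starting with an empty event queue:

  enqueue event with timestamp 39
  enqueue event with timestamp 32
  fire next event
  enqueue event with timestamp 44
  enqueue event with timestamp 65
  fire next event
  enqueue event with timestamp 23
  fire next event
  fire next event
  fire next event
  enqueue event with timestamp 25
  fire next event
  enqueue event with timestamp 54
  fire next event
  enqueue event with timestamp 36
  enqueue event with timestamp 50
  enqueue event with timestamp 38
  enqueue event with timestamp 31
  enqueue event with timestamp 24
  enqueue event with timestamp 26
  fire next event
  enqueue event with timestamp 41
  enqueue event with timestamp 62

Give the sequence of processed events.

insert 39 → {39}
insert 32 → {32, 39}
fire next event → 32; now {39}
insert 44 → {39, 44}
insert 65 → {39, 44, 65}
fire next event → 39; now {44, 65}
insert 23 → {23, 44, 65}
fire next event → 23; now {44, 65}
fire next event → 44; now {65}
fire next event → 65; now {}
insert 25 → {25}
fire next event → 25; now {}
insert 54 → {54}
fire next event → 54; now {}
insert 36 → {36}
insert 50 → {36, 50}
insert 38 → {36, 38, 50}
insert 31 → {31, 36, 38, 50}
insert 24 → {24, 31, 36, 38, 50}
insert 26 → {24, 26, 31, 36, 38, 50}
fire next event → 24; now {26, 31, 36, 38, 50}
insert 41 → {26, 31, 36, 38, 41, 50}
insert 62 → {26, 31, 36, 38, 41, 50, 62}

32, 39, 23, 44, 65, 25, 54, 24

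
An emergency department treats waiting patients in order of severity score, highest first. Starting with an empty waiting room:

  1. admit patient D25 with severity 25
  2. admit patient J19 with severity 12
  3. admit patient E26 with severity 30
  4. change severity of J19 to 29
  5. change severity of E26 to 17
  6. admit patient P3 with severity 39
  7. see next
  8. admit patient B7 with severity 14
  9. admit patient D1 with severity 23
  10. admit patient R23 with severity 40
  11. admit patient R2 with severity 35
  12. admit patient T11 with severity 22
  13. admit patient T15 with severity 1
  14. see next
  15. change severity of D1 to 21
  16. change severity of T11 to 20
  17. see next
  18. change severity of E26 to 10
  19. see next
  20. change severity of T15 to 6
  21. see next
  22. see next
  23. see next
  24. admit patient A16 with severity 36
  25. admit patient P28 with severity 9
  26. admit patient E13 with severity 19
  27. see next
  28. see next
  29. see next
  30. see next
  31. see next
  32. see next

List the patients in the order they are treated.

[P3, R23, R2, J19, D25, D1, T11, A16, E13, B7, E26, P28, T15]

add D25 (severity 25) → {D25:25}
add J19 (severity 12) → {D25:25, J19:12}
add E26 (severity 30) → {E26:30, D25:25, J19:12}
update J19 to severity 29 → {E26:30, J19:29, D25:25}
update E26 to severity 17 → {J19:29, D25:25, E26:17}
add P3 (severity 39) → {P3:39, J19:29, D25:25, E26:17}
see next → P3; now {J19:29, D25:25, E26:17}
add B7 (severity 14) → {J19:29, D25:25, E26:17, B7:14}
add D1 (severity 23) → {J19:29, D25:25, D1:23, E26:17, B7:14}
add R23 (severity 40) → {R23:40, J19:29, D25:25, D1:23, E26:17, B7:14}
add R2 (severity 35) → {R23:40, R2:35, J19:29, D25:25, D1:23, E26:17, B7:14}
add T11 (severity 22) → {R23:40, R2:35, J19:29, D25:25, D1:23, T11:22, E26:17, B7:14}
add T15 (severity 1) → {R23:40, R2:35, J19:29, D25:25, D1:23, T11:22, E26:17, B7:14, T15:1}
see next → R23; now {R2:35, J19:29, D25:25, D1:23, T11:22, E26:17, B7:14, T15:1}
update D1 to severity 21 → {R2:35, J19:29, D25:25, T11:22, D1:21, E26:17, B7:14, T15:1}
update T11 to severity 20 → {R2:35, J19:29, D25:25, D1:21, T11:20, E26:17, B7:14, T15:1}
see next → R2; now {J19:29, D25:25, D1:21, T11:20, E26:17, B7:14, T15:1}
update E26 to severity 10 → {J19:29, D25:25, D1:21, T11:20, B7:14, E26:10, T15:1}
see next → J19; now {D25:25, D1:21, T11:20, B7:14, E26:10, T15:1}
update T15 to severity 6 → {D25:25, D1:21, T11:20, B7:14, E26:10, T15:6}
see next → D25; now {D1:21, T11:20, B7:14, E26:10, T15:6}
see next → D1; now {T11:20, B7:14, E26:10, T15:6}
see next → T11; now {B7:14, E26:10, T15:6}
add A16 (severity 36) → {A16:36, B7:14, E26:10, T15:6}
add P28 (severity 9) → {A16:36, B7:14, E26:10, P28:9, T15:6}
add E13 (severity 19) → {A16:36, E13:19, B7:14, E26:10, P28:9, T15:6}
see next → A16; now {E13:19, B7:14, E26:10, P28:9, T15:6}
see next → E13; now {B7:14, E26:10, P28:9, T15:6}
see next → B7; now {E26:10, P28:9, T15:6}
see next → E26; now {P28:9, T15:6}
see next → P28; now {T15:6}
see next → T15; now {}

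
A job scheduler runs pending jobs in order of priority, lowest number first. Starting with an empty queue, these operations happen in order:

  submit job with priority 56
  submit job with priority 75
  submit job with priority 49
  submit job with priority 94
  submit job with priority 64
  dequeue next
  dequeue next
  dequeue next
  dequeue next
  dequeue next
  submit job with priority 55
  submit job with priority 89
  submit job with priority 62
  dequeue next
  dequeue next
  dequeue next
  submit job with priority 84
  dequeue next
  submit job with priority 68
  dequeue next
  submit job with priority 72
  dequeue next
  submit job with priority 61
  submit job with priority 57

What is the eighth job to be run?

insert 56 → {56}
insert 75 → {56, 75}
insert 49 → {49, 56, 75}
insert 94 → {49, 56, 75, 94}
insert 64 → {49, 56, 64, 75, 94}
dequeue next → 49; now {56, 64, 75, 94}
dequeue next → 56; now {64, 75, 94}
dequeue next → 64; now {75, 94}
dequeue next → 75; now {94}
dequeue next → 94; now {}
insert 55 → {55}
insert 89 → {55, 89}
insert 62 → {55, 62, 89}
dequeue next → 55; now {62, 89}
dequeue next → 62; now {89}
dequeue next → 89; now {}
insert 84 → {84}
dequeue next → 84; now {}
insert 68 → {68}
dequeue next → 68; now {}
insert 72 → {72}
dequeue next → 72; now {}
insert 61 → {61}
insert 57 → {57, 61}

89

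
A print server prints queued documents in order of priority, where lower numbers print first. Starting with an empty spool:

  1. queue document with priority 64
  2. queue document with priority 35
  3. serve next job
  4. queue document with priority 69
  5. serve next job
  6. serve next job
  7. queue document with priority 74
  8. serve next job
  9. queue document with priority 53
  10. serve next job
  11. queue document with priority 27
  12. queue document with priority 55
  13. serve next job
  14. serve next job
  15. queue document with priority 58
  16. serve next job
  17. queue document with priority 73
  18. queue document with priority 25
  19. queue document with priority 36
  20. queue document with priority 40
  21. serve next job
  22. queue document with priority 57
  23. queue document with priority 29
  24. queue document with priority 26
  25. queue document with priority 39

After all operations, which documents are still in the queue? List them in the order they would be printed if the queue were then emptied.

26, 29, 36, 39, 40, 57, 73

insert 64 → {64}
insert 35 → {35, 64}
serve next job → 35; now {64}
insert 69 → {64, 69}
serve next job → 64; now {69}
serve next job → 69; now {}
insert 74 → {74}
serve next job → 74; now {}
insert 53 → {53}
serve next job → 53; now {}
insert 27 → {27}
insert 55 → {27, 55}
serve next job → 27; now {55}
serve next job → 55; now {}
insert 58 → {58}
serve next job → 58; now {}
insert 73 → {73}
insert 25 → {25, 73}
insert 36 → {25, 36, 73}
insert 40 → {25, 36, 40, 73}
serve next job → 25; now {36, 40, 73}
insert 57 → {36, 40, 57, 73}
insert 29 → {29, 36, 40, 57, 73}
insert 26 → {26, 29, 36, 40, 57, 73}
insert 39 → {26, 29, 36, 39, 40, 57, 73}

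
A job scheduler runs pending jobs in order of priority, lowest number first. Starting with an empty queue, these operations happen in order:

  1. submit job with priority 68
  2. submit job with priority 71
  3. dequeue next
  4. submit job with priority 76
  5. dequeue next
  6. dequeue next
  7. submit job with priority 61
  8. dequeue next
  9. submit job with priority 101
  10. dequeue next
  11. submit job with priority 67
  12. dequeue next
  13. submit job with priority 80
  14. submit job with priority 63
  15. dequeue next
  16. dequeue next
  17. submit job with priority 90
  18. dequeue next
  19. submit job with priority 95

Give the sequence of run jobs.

insert 68 → {68}
insert 71 → {68, 71}
dequeue next → 68; now {71}
insert 76 → {71, 76}
dequeue next → 71; now {76}
dequeue next → 76; now {}
insert 61 → {61}
dequeue next → 61; now {}
insert 101 → {101}
dequeue next → 101; now {}
insert 67 → {67}
dequeue next → 67; now {}
insert 80 → {80}
insert 63 → {63, 80}
dequeue next → 63; now {80}
dequeue next → 80; now {}
insert 90 → {90}
dequeue next → 90; now {}
insert 95 → {95}

68, 71, 76, 61, 101, 67, 63, 80, 90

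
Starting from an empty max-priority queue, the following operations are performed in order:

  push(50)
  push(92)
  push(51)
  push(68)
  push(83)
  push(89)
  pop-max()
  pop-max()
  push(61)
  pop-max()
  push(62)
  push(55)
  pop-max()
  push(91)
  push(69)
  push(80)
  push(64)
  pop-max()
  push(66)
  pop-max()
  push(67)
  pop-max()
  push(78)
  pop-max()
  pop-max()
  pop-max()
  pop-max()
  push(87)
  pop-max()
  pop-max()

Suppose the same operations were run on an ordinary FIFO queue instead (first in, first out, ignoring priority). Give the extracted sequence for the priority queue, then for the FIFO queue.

priority queue: 92, 89, 83, 68, 91, 80, 69, 78, 67, 66, 64, 87, 62; FIFO queue: 50 → 92 → 51 → 68 → 83 → 89 → 61 → 62 → 55 → 91 → 69 → 80 → 64

insert 50 → {50}
insert 92 → {92, 50}
insert 51 → {92, 51, 50}
insert 68 → {92, 68, 51, 50}
insert 83 → {92, 83, 68, 51, 50}
insert 89 → {92, 89, 83, 68, 51, 50}
pop-max → 92; now {89, 83, 68, 51, 50}
pop-max → 89; now {83, 68, 51, 50}
insert 61 → {83, 68, 61, 51, 50}
pop-max → 83; now {68, 61, 51, 50}
insert 62 → {68, 62, 61, 51, 50}
insert 55 → {68, 62, 61, 55, 51, 50}
pop-max → 68; now {62, 61, 55, 51, 50}
insert 91 → {91, 62, 61, 55, 51, 50}
insert 69 → {91, 69, 62, 61, 55, 51, 50}
insert 80 → {91, 80, 69, 62, 61, 55, 51, 50}
insert 64 → {91, 80, 69, 64, 62, 61, 55, 51, 50}
pop-max → 91; now {80, 69, 64, 62, 61, 55, 51, 50}
insert 66 → {80, 69, 66, 64, 62, 61, 55, 51, 50}
pop-max → 80; now {69, 66, 64, 62, 61, 55, 51, 50}
insert 67 → {69, 67, 66, 64, 62, 61, 55, 51, 50}
pop-max → 69; now {67, 66, 64, 62, 61, 55, 51, 50}
insert 78 → {78, 67, 66, 64, 62, 61, 55, 51, 50}
pop-max → 78; now {67, 66, 64, 62, 61, 55, 51, 50}
pop-max → 67; now {66, 64, 62, 61, 55, 51, 50}
pop-max → 66; now {64, 62, 61, 55, 51, 50}
pop-max → 64; now {62, 61, 55, 51, 50}
insert 87 → {87, 62, 61, 55, 51, 50}
pop-max → 87; now {62, 61, 55, 51, 50}
pop-max → 62; now {61, 55, 51, 50}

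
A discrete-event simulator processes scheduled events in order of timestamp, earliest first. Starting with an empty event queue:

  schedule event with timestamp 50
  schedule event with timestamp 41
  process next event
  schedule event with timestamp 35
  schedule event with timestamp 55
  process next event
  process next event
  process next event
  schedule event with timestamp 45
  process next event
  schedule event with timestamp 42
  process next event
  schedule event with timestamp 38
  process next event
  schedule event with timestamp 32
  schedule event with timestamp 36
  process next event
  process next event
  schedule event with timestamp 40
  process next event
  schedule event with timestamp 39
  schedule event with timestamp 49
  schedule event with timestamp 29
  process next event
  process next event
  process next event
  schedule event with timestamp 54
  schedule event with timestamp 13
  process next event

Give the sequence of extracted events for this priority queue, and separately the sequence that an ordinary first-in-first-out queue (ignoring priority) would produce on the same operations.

insert 50 → {50}
insert 41 → {41, 50}
process next event → 41; now {50}
insert 35 → {35, 50}
insert 55 → {35, 50, 55}
process next event → 35; now {50, 55}
process next event → 50; now {55}
process next event → 55; now {}
insert 45 → {45}
process next event → 45; now {}
insert 42 → {42}
process next event → 42; now {}
insert 38 → {38}
process next event → 38; now {}
insert 32 → {32}
insert 36 → {32, 36}
process next event → 32; now {36}
process next event → 36; now {}
insert 40 → {40}
process next event → 40; now {}
insert 39 → {39}
insert 49 → {39, 49}
insert 29 → {29, 39, 49}
process next event → 29; now {39, 49}
process next event → 39; now {49}
process next event → 49; now {}
insert 54 → {54}
insert 13 → {13, 54}
process next event → 13; now {54}

priority queue: 41 → 35 → 50 → 55 → 45 → 42 → 38 → 32 → 36 → 40 → 29 → 39 → 49 → 13; FIFO queue: 50 → 41 → 35 → 55 → 45 → 42 → 38 → 32 → 36 → 40 → 39 → 49 → 29 → 54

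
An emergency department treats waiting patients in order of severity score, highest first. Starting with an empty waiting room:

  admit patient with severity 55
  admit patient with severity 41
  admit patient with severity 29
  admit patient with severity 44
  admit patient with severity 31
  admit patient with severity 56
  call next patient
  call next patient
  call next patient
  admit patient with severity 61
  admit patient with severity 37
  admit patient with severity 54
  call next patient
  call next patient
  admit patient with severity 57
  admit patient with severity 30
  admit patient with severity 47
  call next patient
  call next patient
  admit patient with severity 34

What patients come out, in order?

insert 55 → {55}
insert 41 → {55, 41}
insert 29 → {55, 41, 29}
insert 44 → {55, 44, 41, 29}
insert 31 → {55, 44, 41, 31, 29}
insert 56 → {56, 55, 44, 41, 31, 29}
call next patient → 56; now {55, 44, 41, 31, 29}
call next patient → 55; now {44, 41, 31, 29}
call next patient → 44; now {41, 31, 29}
insert 61 → {61, 41, 31, 29}
insert 37 → {61, 41, 37, 31, 29}
insert 54 → {61, 54, 41, 37, 31, 29}
call next patient → 61; now {54, 41, 37, 31, 29}
call next patient → 54; now {41, 37, 31, 29}
insert 57 → {57, 41, 37, 31, 29}
insert 30 → {57, 41, 37, 31, 30, 29}
insert 47 → {57, 47, 41, 37, 31, 30, 29}
call next patient → 57; now {47, 41, 37, 31, 30, 29}
call next patient → 47; now {41, 37, 31, 30, 29}
insert 34 → {41, 37, 34, 31, 30, 29}

[56, 55, 44, 61, 54, 57, 47]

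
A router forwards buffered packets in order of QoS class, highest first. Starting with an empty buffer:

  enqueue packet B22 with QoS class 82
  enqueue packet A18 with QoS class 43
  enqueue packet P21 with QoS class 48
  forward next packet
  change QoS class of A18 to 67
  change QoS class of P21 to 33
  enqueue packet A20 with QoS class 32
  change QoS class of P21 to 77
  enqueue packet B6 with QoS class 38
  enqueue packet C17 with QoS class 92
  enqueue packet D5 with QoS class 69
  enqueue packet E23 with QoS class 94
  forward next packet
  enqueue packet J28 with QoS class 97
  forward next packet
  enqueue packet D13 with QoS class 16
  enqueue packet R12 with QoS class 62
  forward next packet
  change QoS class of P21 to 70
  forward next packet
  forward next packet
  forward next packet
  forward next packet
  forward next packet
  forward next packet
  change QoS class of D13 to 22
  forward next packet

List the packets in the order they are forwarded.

add B22 (QoS class 82) → {B22:82}
add A18 (QoS class 43) → {B22:82, A18:43}
add P21 (QoS class 48) → {B22:82, P21:48, A18:43}
forward next packet → B22; now {P21:48, A18:43}
update A18 to QoS class 67 → {A18:67, P21:48}
update P21 to QoS class 33 → {A18:67, P21:33}
add A20 (QoS class 32) → {A18:67, P21:33, A20:32}
update P21 to QoS class 77 → {P21:77, A18:67, A20:32}
add B6 (QoS class 38) → {P21:77, A18:67, B6:38, A20:32}
add C17 (QoS class 92) → {C17:92, P21:77, A18:67, B6:38, A20:32}
add D5 (QoS class 69) → {C17:92, P21:77, D5:69, A18:67, B6:38, A20:32}
add E23 (QoS class 94) → {E23:94, C17:92, P21:77, D5:69, A18:67, B6:38, A20:32}
forward next packet → E23; now {C17:92, P21:77, D5:69, A18:67, B6:38, A20:32}
add J28 (QoS class 97) → {J28:97, C17:92, P21:77, D5:69, A18:67, B6:38, A20:32}
forward next packet → J28; now {C17:92, P21:77, D5:69, A18:67, B6:38, A20:32}
add D13 (QoS class 16) → {C17:92, P21:77, D5:69, A18:67, B6:38, A20:32, D13:16}
add R12 (QoS class 62) → {C17:92, P21:77, D5:69, A18:67, R12:62, B6:38, A20:32, D13:16}
forward next packet → C17; now {P21:77, D5:69, A18:67, R12:62, B6:38, A20:32, D13:16}
update P21 to QoS class 70 → {P21:70, D5:69, A18:67, R12:62, B6:38, A20:32, D13:16}
forward next packet → P21; now {D5:69, A18:67, R12:62, B6:38, A20:32, D13:16}
forward next packet → D5; now {A18:67, R12:62, B6:38, A20:32, D13:16}
forward next packet → A18; now {R12:62, B6:38, A20:32, D13:16}
forward next packet → R12; now {B6:38, A20:32, D13:16}
forward next packet → B6; now {A20:32, D13:16}
forward next packet → A20; now {D13:16}
update D13 to QoS class 22 → {D13:22}
forward next packet → D13; now {}

B22, E23, J28, C17, P21, D5, A18, R12, B6, A20, D13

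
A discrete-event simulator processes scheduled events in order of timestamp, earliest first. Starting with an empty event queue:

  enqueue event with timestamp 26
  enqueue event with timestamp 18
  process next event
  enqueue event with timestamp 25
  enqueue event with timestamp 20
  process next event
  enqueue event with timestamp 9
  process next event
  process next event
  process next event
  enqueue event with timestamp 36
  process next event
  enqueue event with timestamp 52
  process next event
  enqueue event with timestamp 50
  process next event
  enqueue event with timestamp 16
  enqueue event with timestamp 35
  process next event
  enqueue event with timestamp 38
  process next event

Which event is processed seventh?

insert 26 → {26}
insert 18 → {18, 26}
process next event → 18; now {26}
insert 25 → {25, 26}
insert 20 → {20, 25, 26}
process next event → 20; now {25, 26}
insert 9 → {9, 25, 26}
process next event → 9; now {25, 26}
process next event → 25; now {26}
process next event → 26; now {}
insert 36 → {36}
process next event → 36; now {}
insert 52 → {52}
process next event → 52; now {}
insert 50 → {50}
process next event → 50; now {}
insert 16 → {16}
insert 35 → {16, 35}
process next event → 16; now {35}
insert 38 → {35, 38}
process next event → 35; now {38}

52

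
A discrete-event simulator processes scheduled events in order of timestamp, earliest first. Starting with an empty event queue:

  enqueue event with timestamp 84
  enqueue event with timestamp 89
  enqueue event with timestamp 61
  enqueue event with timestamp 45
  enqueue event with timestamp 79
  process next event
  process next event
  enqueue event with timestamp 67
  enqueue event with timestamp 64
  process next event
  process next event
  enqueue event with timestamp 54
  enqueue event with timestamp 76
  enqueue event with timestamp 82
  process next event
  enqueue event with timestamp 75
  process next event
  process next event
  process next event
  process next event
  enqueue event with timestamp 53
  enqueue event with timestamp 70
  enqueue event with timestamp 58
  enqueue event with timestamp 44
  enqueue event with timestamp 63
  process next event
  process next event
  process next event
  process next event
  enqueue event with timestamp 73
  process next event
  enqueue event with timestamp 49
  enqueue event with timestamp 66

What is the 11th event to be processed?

insert 84 → {84}
insert 89 → {84, 89}
insert 61 → {61, 84, 89}
insert 45 → {45, 61, 84, 89}
insert 79 → {45, 61, 79, 84, 89}
process next event → 45; now {61, 79, 84, 89}
process next event → 61; now {79, 84, 89}
insert 67 → {67, 79, 84, 89}
insert 64 → {64, 67, 79, 84, 89}
process next event → 64; now {67, 79, 84, 89}
process next event → 67; now {79, 84, 89}
insert 54 → {54, 79, 84, 89}
insert 76 → {54, 76, 79, 84, 89}
insert 82 → {54, 76, 79, 82, 84, 89}
process next event → 54; now {76, 79, 82, 84, 89}
insert 75 → {75, 76, 79, 82, 84, 89}
process next event → 75; now {76, 79, 82, 84, 89}
process next event → 76; now {79, 82, 84, 89}
process next event → 79; now {82, 84, 89}
process next event → 82; now {84, 89}
insert 53 → {53, 84, 89}
insert 70 → {53, 70, 84, 89}
insert 58 → {53, 58, 70, 84, 89}
insert 44 → {44, 53, 58, 70, 84, 89}
insert 63 → {44, 53, 58, 63, 70, 84, 89}
process next event → 44; now {53, 58, 63, 70, 84, 89}
process next event → 53; now {58, 63, 70, 84, 89}
process next event → 58; now {63, 70, 84, 89}
process next event → 63; now {70, 84, 89}
insert 73 → {70, 73, 84, 89}
process next event → 70; now {73, 84, 89}
insert 49 → {49, 73, 84, 89}
insert 66 → {49, 66, 73, 84, 89}

53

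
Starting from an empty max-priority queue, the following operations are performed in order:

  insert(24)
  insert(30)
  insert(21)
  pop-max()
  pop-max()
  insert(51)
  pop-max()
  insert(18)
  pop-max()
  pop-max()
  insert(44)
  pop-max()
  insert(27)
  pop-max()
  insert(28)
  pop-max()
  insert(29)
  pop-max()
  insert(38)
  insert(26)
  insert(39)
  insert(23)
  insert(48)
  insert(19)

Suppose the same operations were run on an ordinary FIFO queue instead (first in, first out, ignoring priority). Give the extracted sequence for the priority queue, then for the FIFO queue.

priority queue: 30, 24, 51, 21, 18, 44, 27, 28, 29; FIFO queue: [24, 30, 21, 51, 18, 44, 27, 28, 29]

insert 24 → {24}
insert 30 → {30, 24}
insert 21 → {30, 24, 21}
pop-max → 30; now {24, 21}
pop-max → 24; now {21}
insert 51 → {51, 21}
pop-max → 51; now {21}
insert 18 → {21, 18}
pop-max → 21; now {18}
pop-max → 18; now {}
insert 44 → {44}
pop-max → 44; now {}
insert 27 → {27}
pop-max → 27; now {}
insert 28 → {28}
pop-max → 28; now {}
insert 29 → {29}
pop-max → 29; now {}
insert 38 → {38}
insert 26 → {38, 26}
insert 39 → {39, 38, 26}
insert 23 → {39, 38, 26, 23}
insert 48 → {48, 39, 38, 26, 23}
insert 19 → {48, 39, 38, 26, 23, 19}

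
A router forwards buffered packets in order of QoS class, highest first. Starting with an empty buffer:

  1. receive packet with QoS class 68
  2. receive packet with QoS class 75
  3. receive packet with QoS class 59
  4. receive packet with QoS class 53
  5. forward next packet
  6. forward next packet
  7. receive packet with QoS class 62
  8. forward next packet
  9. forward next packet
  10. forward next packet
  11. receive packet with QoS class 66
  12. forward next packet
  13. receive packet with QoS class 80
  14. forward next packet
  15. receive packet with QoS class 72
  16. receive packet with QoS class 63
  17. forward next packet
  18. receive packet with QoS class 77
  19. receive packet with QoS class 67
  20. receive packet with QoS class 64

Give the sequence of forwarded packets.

75, 68, 62, 59, 53, 66, 80, 72

insert 68 → {68}
insert 75 → {75, 68}
insert 59 → {75, 68, 59}
insert 53 → {75, 68, 59, 53}
forward next packet → 75; now {68, 59, 53}
forward next packet → 68; now {59, 53}
insert 62 → {62, 59, 53}
forward next packet → 62; now {59, 53}
forward next packet → 59; now {53}
forward next packet → 53; now {}
insert 66 → {66}
forward next packet → 66; now {}
insert 80 → {80}
forward next packet → 80; now {}
insert 72 → {72}
insert 63 → {72, 63}
forward next packet → 72; now {63}
insert 77 → {77, 63}
insert 67 → {77, 67, 63}
insert 64 → {77, 67, 64, 63}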